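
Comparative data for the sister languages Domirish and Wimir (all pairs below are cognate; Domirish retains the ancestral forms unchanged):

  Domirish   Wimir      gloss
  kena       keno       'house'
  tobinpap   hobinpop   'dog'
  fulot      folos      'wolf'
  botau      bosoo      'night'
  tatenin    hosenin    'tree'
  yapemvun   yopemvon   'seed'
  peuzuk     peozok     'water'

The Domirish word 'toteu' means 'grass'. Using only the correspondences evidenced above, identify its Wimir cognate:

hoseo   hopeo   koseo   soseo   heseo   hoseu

tobinpap ~ hobinpop — Domirish t corresponds to Wimir h word-initially before a back vowel.
tatenin ~ hosenin — Domirish t corresponds to Wimir s between vowels (before a front vowel).
botau ~ bosoo — Domirish u corresponds to Wimir o word-finally.
Applying these to Domirish 'toteu':
  toteu → hoteu   (t→h word-initially before a back vowel)
  hoteu → hoseu   (t→s between vowels (before a front vowel))
  hoseu → hoseo   (u→o word-finally)
So the Wimir cognate is 'hoseo'.

hoseo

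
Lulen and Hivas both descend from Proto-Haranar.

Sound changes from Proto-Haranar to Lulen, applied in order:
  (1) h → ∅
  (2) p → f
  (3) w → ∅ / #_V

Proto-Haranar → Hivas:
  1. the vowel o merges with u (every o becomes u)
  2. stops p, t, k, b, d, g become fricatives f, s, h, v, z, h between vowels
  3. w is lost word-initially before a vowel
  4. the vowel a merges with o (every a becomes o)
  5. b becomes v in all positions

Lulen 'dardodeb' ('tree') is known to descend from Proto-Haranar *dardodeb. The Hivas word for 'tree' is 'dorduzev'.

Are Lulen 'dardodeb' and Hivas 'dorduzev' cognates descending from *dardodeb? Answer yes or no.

yes

Derive the expected Hivas reflex of *dardodeb:
Hivas: *dardodeb
  dardodeb → dardudeb   [vowel merger]
  dardudeb → darduzeb   [intervocalic lenition]
  darduzeb (rule 3 does not apply)
  darduzeb → dorduzeb   [vowel merger]
  dorduzeb → dorduzev   [unconditioned shift]
  giving Hivas dorduzev.
Hivas 'dorduzev' matches the regular reflex exactly, so the pair is cognate.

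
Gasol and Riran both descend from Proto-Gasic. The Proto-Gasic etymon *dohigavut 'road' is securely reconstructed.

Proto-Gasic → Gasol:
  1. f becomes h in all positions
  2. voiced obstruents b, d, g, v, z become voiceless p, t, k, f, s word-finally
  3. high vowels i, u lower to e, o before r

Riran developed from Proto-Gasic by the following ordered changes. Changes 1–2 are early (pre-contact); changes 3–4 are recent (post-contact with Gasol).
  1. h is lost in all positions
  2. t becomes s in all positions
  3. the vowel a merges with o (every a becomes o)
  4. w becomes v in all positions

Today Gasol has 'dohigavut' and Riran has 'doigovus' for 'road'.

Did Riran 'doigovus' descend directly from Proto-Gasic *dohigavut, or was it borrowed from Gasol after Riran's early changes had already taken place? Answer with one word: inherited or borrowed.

If inherited, *dohigavut would pass through all of Riran's changes:
Riran: *dohigavut
  dohigavut → doigavut   [h-loss]
  doigavut → doigavus   [unconditioned shift]
  doigavus → doigovus   [vowel merger]
  doigovus (rule 4 does not apply)
  giving Riran doigovus.
If borrowed from Gasol 'dohigavut' after the early changes, it would undergo only the recent ones:
  rule 3 (vowel merger): dohigavut → dohigovut
  rule 4 (unconditioned shift): no change (dohigovut)
  ⇒ as a loan: dohigovut
Riran 'doigovus' matches the inherited outcome exactly, so it is an inherited cognate, not a loan.

inherited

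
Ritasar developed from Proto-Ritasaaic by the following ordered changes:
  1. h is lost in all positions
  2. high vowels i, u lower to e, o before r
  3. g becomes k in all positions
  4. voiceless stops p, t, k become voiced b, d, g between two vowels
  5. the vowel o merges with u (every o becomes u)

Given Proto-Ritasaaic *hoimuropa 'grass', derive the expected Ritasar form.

uimuruba

Ritasar: start from *hoimuropa.
  rule 1 (h-loss): hoimuropa → oimuropa
  rule 2 (pre-rhotic lowering): oimuropa → oimoropa
  rule 3: no change — oimoropa
  rule 4 (intervocalic voicing): oimoropa → oimoroba
  rule 5 (vowel merger): oimoroba → uimuruba
  ⇒ Ritasar uimuruba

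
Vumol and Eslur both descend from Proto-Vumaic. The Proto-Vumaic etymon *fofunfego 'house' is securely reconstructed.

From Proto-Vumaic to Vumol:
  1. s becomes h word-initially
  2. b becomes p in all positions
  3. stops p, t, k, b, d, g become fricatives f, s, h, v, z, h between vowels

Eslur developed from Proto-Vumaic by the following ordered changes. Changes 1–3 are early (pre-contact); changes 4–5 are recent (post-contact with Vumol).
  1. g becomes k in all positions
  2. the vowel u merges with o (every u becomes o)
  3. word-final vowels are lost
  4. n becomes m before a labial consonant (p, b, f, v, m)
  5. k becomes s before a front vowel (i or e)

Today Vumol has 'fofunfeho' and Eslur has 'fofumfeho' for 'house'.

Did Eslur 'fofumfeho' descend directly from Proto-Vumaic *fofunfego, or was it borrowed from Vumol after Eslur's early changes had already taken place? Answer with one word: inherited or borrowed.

If inherited, *fofunfego would pass through all of Eslur's changes:
Eslur: start from *fofunfego.
  rule 1 (unconditioned shift): fofunfego → fofunfeko
  rule 2 (vowel merger): fofunfeko → fofonfeko
  rule 3 (apocope): fofonfeko → fofonfek
  rule 4 (nasal place assimilation): fofonfek → fofomfek
  rule 5: no change — fofomfek
  ⇒ Eslur fofomfek
If borrowed from Vumol 'fofunfeho' after the early changes, it would undergo only the recent ones:
  rule 4 (nasal place assimilation): fofunfeho → fofumfeho
  rule 5 (palatalisation): no change (fofumfeho)
  ⇒ as a loan: fofumfeho
Eslur 'fofumfeho' matches the loan outcome 'fofumfeho', not the inherited 'fofomfek' — it skipped the early Eslur changes, so it was borrowed from Vumol.

borrowed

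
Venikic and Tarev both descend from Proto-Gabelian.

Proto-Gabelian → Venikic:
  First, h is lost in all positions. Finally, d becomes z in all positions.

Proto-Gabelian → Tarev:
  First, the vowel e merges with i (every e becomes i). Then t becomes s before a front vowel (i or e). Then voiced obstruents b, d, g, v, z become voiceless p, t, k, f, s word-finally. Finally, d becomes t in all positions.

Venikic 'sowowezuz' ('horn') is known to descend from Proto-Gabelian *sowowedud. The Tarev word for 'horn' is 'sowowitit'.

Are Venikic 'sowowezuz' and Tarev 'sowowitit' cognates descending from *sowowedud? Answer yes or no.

no

Derive the expected Tarev reflex of *sowowedud:
Tarev: *sowowedud
  sowowedud → sowowidud   [vowel merger]
  sowowidud (rule 2 does not apply)
  sowowidud → sowowidut   [final devoicing]
  sowowidut → sowowitut   [unconditioned shift]
  giving Tarev sowowitut.
The regular Tarev reflex would be 'sowowitut', but the attested form is 'sowowitit'. The correspondence is irregular, so they are not cognates (the Tarev form has a different source).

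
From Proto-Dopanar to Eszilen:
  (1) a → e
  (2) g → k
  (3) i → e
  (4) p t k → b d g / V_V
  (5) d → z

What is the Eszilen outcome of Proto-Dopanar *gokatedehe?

kogezezehe

Eszilen: start from *gokatedehe.
  rule 1 (vowel merger): gokatedehe → goketedehe
  rule 2 (unconditioned shift): goketedehe → koketedehe
  rule 3: no change — koketedehe
  rule 4 (intervocalic voicing): koketedehe → kogededehe
  rule 5 (unconditioned shift): kogededehe → kogezezehe
  ⇒ Eszilen kogezezehe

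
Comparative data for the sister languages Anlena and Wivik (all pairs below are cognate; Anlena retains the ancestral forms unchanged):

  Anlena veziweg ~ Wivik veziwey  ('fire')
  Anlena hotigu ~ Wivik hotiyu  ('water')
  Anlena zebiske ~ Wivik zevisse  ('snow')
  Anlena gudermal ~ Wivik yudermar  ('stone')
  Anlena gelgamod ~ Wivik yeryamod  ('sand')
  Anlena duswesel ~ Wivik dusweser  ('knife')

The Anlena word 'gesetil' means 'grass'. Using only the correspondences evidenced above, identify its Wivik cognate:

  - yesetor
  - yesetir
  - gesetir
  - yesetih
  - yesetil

yesetir

gelgamod ~ yeryamod — Anlena g corresponds to Wivik y word-initially before a front vowel.
gudermal ~ yudermar, duswesel ~ dusweser — Anlena l corresponds to Wivik r word-finally.
Applying these to Anlena 'gesetil':
  gesetil → yesetil   (g→y word-initially before a front vowel)
  yesetil → yesetir   (l→r word-finally)
So the Wivik cognate is 'yesetir'.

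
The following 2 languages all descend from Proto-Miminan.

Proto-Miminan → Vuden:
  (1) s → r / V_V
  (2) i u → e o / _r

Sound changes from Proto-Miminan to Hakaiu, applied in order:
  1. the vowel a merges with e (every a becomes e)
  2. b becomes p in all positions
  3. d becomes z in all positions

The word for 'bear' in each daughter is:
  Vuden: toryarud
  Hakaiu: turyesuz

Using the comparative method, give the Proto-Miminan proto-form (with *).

Position 2: Vuden has o, Hakaiu has u. Hakaiu preserves u here (none of its changes turn any other segment into u), so the proto-segment is *u.
Position 5: Vuden has a, Hakaiu has e. Vuden preserves a here (none of its changes turn any other segment into a), so the proto-segment is *a.
This points to *turyasud. Verify forward in each daughter:
Vuden: *turyasud
  turyasud → turyarud   [rhotacism]
  turyarud → toryarud   [pre-rhotic lowering]
  giving Vuden toryarud.
Hakaiu: start from *turyasud.
  rule 1 (vowel merger): turyasud → turyesud
  rule 2: no change — turyesud
  rule 3 (unconditioned shift): turyesud → turyesuz
  ⇒ Hakaiu turyesuz
*turyasud is the unique common source.

*turyasud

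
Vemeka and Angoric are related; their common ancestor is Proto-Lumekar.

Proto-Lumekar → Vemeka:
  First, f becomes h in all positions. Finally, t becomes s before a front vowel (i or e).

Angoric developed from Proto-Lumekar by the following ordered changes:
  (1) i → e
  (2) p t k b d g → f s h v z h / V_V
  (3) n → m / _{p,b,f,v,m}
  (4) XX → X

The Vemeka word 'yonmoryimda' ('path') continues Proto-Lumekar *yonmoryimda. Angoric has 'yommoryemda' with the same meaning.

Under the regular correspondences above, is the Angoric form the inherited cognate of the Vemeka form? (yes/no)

Derive the expected Angoric reflex of *yonmoryimda:
Angoric: *yonmoryimda > yonmoryemda > yommoryemda > yomoryemda  (by vowel merger, nasal place assimilation, degemination)
The regular Angoric reflex would be 'yomoryemda', but the attested form is 'yommoryemda'. The correspondence is irregular, so they are not cognates (the Angoric form has a different source).

no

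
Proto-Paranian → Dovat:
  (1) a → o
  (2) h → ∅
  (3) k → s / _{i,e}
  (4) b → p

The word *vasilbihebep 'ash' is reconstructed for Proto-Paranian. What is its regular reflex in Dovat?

vosilpiepep

Dovat: *vasilbihebep > vosilbihebep > vosilbiebep > vosilpiepep  (by vowel merger, h-loss, unconditioned shift)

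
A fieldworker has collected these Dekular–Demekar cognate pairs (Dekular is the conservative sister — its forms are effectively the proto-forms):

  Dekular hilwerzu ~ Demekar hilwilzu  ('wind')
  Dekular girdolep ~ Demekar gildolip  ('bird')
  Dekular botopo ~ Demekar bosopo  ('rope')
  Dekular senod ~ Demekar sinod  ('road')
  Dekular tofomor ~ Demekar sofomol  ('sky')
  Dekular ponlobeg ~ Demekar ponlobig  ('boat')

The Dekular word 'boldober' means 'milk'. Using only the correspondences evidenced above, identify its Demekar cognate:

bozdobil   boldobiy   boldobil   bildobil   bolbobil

boldobil

hilwerzu ~ hilwilzu — Dekular e corresponds to Demekar i after a consonant, before r.
tofomor ~ sofomol — Dekular r corresponds to Demekar l word-finally.
Applying these to Dekular 'boldober':
  boldober → boldobir   (e→i after a consonant, before r)
  boldobir → boldobil   (r→l word-finally)
So the Demekar cognate is 'boldobil'.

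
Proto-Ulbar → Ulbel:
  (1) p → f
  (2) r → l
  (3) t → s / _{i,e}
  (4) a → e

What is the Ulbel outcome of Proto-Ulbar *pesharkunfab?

Ulbel: *pesharkunfab > fesharkunfab > feshalkunfab > feshelkunfeb  (by unconditioned shift, unconditioned shift, vowel merger)

feshelkunfeb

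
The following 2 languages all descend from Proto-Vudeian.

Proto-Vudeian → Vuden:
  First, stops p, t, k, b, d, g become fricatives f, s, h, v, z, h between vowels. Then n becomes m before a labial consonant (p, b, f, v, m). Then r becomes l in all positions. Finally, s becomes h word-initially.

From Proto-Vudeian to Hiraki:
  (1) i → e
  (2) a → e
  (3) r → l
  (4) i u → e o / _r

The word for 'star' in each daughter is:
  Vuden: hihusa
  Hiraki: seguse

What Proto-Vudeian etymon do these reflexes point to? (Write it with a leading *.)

Position 1: Vuden has h, Hiraki has s. Hiraki preserves s here (none of its changes turn any other segment into s), so the proto-segment is *s.
Position 6: Vuden has a, Hiraki has e. Vuden preserves a here (none of its changes turn any other segment into a), so the proto-segment is *a.
Continuing position by position gives *sigusa; check it forward:
Vuden: *sigusa > sihusa > hihusa  (by intervocalic lenition, debuccalisation)
Hiraki: *sigusa
  sigusa → segusa   [vowel merger]
  segusa → seguse   [vowel merger]
  seguse (rule 3 does not apply)
  seguse (rule 4 does not apply)
  giving Hiraki seguse.
*sigusa is the unique common source.

*sigusa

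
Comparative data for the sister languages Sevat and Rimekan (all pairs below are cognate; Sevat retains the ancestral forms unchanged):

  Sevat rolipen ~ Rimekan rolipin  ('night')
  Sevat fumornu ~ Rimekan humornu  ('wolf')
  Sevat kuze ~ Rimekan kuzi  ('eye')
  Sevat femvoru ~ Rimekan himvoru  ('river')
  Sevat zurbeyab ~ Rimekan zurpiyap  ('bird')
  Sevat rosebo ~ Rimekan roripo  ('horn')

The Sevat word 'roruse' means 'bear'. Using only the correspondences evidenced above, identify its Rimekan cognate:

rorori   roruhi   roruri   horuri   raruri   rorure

rosebo ~ roripo — Sevat s corresponds to Rimekan r between vowels (before a front vowel).
kuze ~ kuzi — Sevat e corresponds to Rimekan i word-finally.
Applying these to Sevat 'roruse':
  roruse → rorure   (s→r between vowels (before a front vowel))
  rorure → roruri   (e→i word-finally)
So the Rimekan cognate is 'roruri'.

roruri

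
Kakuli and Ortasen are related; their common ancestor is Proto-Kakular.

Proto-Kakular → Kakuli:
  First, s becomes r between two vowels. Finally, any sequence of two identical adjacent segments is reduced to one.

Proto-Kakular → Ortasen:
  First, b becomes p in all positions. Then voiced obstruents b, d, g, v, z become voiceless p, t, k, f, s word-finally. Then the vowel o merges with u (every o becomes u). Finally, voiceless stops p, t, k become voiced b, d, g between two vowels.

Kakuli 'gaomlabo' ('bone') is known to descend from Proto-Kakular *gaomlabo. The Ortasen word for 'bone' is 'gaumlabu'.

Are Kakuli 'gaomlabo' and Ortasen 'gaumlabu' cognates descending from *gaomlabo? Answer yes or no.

yes

Derive the expected Ortasen reflex of *gaomlabo:
Ortasen: *gaomlabo
  gaomlabo → gaomlapo   [unconditioned shift]
  gaomlapo (rule 2 does not apply)
  gaomlapo → gaumlapu   [vowel merger]
  gaumlapu → gaumlabu   [intervocalic voicing]
  giving Ortasen gaumlabu.
Ortasen 'gaumlabu' matches the regular reflex exactly, so the pair is cognate.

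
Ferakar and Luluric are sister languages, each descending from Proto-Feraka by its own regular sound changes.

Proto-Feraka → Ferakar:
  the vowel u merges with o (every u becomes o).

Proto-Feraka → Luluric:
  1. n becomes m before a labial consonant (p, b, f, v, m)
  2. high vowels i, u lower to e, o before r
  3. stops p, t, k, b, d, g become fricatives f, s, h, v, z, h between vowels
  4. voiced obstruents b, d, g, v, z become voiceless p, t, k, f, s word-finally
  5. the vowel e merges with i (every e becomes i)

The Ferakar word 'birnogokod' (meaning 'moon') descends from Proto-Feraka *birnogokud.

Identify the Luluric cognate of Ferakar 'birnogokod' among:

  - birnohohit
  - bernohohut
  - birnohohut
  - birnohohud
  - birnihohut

Luluric: *birnogokud
  birnogokud (rule 1 does not apply)
  birnogokud → bernogokud   [pre-rhotic lowering]
  bernogokud → bernohohud   [intervocalic lenition]
  bernohohud → bernohohut   [final devoicing]
  bernohohut → birnohohut   [vowel merger]
  giving Luluric birnohohut.
Only 'birnohohut' matches the regular Luluric development of *birnogokud.

birnohohut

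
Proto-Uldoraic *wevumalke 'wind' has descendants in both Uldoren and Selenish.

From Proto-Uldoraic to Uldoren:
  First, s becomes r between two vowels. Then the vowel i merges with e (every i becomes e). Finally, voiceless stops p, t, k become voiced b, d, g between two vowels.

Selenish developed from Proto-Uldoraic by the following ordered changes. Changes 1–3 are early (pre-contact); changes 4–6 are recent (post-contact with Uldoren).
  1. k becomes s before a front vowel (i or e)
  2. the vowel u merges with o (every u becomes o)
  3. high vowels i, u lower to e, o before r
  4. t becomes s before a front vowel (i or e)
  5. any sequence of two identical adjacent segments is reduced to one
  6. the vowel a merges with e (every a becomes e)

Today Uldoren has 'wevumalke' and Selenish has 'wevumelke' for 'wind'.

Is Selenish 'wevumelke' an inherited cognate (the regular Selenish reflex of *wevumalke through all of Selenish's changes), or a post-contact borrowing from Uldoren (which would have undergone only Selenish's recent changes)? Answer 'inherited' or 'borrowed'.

borrowed

If inherited, *wevumalke would pass through all of Selenish's changes:
Selenish: *wevumalke
  wevumalke → wevumalse   [palatalisation]
  wevumalse → wevomalse   [vowel merger]
  wevomalse (rule 3 does not apply)
  wevomalse (rule 4 does not apply)
  wevomalse (rule 5 does not apply)
  wevomalse → wevomelse   [vowel merger]
  giving Selenish wevomelse.
If borrowed from Uldoren 'wevumalke' after the early changes, it would undergo only the recent ones:
  rule 4 (palatalisation): no change (wevumalke)
  rule 5 (degemination): no change (wevumalke)
  rule 6 (vowel merger): wevumalke → wevumelke
  ⇒ as a loan: wevumelke
Selenish 'wevumelke' matches the loan outcome 'wevumelke', not the inherited 'wevomelse' — it skipped the early Selenish changes, so it was borrowed from Uldoren.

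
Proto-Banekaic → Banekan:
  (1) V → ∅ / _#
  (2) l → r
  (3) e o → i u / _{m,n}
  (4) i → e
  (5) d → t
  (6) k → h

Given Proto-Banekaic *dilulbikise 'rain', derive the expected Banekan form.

Banekan: start from *dilulbikise.
  rule 1 (apocope): dilulbikise → dilulbikis
  rule 2 (unconditioned shift): dilulbikis → dirurbikis
  rule 3: no change — dirurbikis
  rule 4 (vowel merger): dirurbikis → derurbekes
  rule 5 (unconditioned shift): derurbekes → terurbekes
  rule 6 (unconditioned shift): terurbekes → terurbehes
  ⇒ Banekan terurbehes

terurbehes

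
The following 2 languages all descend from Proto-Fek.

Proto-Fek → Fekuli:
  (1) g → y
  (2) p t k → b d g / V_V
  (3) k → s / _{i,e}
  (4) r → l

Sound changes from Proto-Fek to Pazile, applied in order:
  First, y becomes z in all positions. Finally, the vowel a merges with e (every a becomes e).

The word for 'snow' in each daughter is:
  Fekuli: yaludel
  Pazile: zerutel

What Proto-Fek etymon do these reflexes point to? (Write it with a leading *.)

Position 5: Fekuli has d, Pazile has t. Pazile preserves t here (none of its changes turn any other segment into t), so the proto-segment is *t.
Position 1: Fekuli has y, Pazile has z. Taking the neighbouring segments as reconstructed: Fekuli y could go back to *g or *y; Pazile z could go back to *z or *y — the one source consistent with every daughter is *y.
This points to *yarutel. Verify forward in each daughter:
Fekuli: start from *yarutel.
  rule 1: no change — yarutel
  rule 2 (intervocalic voicing): yarutel → yarudel
  rule 3: no change — yarudel
  rule 4 (unconditioned shift): yarudel → yaludel
  ⇒ Fekuli yaludel
Pazile: *yarutel
  yarutel → zarutel   [unconditioned shift]
  zarutel → zerutel   [vowel merger]
  giving Pazile zerutel.
No other proto-form is consistent with every reflex, so the reconstruction is *yarutel.

*yarutel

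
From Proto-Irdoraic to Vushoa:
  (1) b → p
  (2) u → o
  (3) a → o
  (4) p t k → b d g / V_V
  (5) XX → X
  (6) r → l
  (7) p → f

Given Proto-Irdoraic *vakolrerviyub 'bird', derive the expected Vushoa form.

Vushoa: start from *vakolrerviyub.
  rule 1 (unconditioned shift): vakolrerviyub → vakolrerviyup
  rule 2 (vowel merger): vakolrerviyup → vakolrerviyop
  rule 3 (vowel merger): vakolrerviyop → vokolrerviyop
  rule 4 (intervocalic voicing): vokolrerviyop → vogolrerviyop
  rule 5: no change — vogolrerviyop
  rule 6 (unconditioned shift): vogolrerviyop → vogollelviyop
  rule 7 (unconditioned shift): vogollelviyop → vogollelviyof
  ⇒ Vushoa vogollelviyof

vogollelviyof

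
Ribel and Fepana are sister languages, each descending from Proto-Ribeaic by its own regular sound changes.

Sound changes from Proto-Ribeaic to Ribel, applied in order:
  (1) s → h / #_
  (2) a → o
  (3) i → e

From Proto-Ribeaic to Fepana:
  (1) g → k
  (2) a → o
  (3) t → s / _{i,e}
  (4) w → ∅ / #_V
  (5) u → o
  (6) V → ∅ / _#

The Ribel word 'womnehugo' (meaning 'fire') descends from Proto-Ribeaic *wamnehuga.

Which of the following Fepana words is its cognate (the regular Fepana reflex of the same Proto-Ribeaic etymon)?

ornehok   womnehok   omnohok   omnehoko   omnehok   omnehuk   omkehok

omnehok

Fepana: start from *wamnehuga.
  rule 1 (unconditioned shift): wamnehuga → wamnehuka
  rule 2 (vowel merger): wamnehuka → womnehuko
  rule 3: no change — womnehuko
  rule 4 (glide loss): womnehuko → omnehuko
  rule 5 (vowel merger): omnehuko → omnehoko
  rule 6 (apocope): omnehoko → omnehok
  ⇒ Fepana omnehok
Among the options, 'omnehok' alone shows every Fepana change applied in order.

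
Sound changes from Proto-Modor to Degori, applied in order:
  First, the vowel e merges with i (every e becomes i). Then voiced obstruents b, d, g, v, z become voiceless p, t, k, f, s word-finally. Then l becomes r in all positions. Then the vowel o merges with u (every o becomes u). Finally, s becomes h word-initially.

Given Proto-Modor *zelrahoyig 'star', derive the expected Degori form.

zirrahuyik

Degori: *zelrahoyig
  zelrahoyig → zilrahoyig   [vowel merger]
  zilrahoyig → zilrahoyik   [final devoicing]
  zilrahoyik → zirrahoyik   [unconditioned shift]
  zirrahoyik → zirrahuyik   [vowel merger]
  zirrahuyik (rule 5 does not apply)
  giving Degori zirrahuyik.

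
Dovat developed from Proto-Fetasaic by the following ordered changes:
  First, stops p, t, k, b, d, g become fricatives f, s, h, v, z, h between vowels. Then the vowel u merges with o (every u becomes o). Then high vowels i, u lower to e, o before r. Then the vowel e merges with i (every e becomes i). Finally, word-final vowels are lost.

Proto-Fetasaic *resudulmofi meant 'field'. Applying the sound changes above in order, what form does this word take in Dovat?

risozolmof

Dovat: *resudulmofi
  resudulmofi → resuzulmofi   [intervocalic lenition]
  resuzulmofi → resozolmofi   [vowel merger]
  resozolmofi (rule 3 does not apply)
  resozolmofi → risozolmofi   [vowel merger]
  risozolmofi → risozolmof   [apocope]
  giving Dovat risozolmof.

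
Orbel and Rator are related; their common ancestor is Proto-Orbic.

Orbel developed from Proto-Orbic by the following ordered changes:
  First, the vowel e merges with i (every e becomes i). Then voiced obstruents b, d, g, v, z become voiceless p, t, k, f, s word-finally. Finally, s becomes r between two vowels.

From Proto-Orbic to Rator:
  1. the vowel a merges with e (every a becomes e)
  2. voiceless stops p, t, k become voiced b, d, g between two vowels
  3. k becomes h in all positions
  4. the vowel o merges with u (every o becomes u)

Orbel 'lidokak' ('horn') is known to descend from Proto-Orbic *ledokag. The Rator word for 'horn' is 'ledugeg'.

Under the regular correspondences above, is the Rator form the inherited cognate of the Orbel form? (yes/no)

Derive the expected Rator reflex of *ledokag:
Rator: *ledokag > ledokeg > ledogeg > ledugeg  (by vowel merger, intervocalic voicing, vowel merger)
Rator 'ledugeg' matches the regular reflex exactly, so the pair is cognate.

yes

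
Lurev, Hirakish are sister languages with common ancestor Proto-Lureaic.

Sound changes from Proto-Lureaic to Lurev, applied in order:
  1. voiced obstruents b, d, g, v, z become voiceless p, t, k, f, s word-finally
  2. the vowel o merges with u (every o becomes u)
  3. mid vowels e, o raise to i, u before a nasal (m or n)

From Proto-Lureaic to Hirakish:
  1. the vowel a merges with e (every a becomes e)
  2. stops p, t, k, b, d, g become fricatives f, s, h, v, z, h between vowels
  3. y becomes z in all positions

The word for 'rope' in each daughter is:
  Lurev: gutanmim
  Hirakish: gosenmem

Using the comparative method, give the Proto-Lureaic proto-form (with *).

*gotanmem

Position 4: Lurev has a, Hirakish has e. Lurev preserves a here (none of its changes turn any other segment into a), so the proto-segment is *a.
Position 7: Lurev has i, Hirakish has e. Taking the neighbouring segments as reconstructed: Lurev i could go back to *e or *i; Hirakish e could go back to *a or *e — the one source consistent with every daughter is *e.
Verify the candidate proto-form against each daughter:
Lurev: *gotanmem > gutanmem > gutanmim  (by vowel merger, pre-nasal raising)
Hirakish: *gotanmem > gotenmem > gosenmem  (by vowel merger, intervocalic lenition)
No other proto-form is consistent with every reflex, so the reconstruction is *gotanmem.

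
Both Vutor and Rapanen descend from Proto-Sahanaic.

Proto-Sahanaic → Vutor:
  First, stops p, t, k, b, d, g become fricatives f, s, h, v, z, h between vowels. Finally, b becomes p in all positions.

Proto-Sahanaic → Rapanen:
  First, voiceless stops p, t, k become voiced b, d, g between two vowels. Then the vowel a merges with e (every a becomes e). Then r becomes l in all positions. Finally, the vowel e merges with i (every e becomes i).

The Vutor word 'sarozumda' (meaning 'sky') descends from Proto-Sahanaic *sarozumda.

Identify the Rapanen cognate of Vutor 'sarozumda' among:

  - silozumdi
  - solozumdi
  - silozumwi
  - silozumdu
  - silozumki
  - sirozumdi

Rapanen: start from *sarozumda.
  rule 1: no change — sarozumda
  rule 2 (vowel merger): sarozumda → serozumde
  rule 3 (unconditioned shift): serozumde → selozumde
  rule 4 (vowel merger): selozumde → silozumdi
  ⇒ Rapanen silozumdi
The other candidates each miss or misapply at least one Rapanen change.

silozumdi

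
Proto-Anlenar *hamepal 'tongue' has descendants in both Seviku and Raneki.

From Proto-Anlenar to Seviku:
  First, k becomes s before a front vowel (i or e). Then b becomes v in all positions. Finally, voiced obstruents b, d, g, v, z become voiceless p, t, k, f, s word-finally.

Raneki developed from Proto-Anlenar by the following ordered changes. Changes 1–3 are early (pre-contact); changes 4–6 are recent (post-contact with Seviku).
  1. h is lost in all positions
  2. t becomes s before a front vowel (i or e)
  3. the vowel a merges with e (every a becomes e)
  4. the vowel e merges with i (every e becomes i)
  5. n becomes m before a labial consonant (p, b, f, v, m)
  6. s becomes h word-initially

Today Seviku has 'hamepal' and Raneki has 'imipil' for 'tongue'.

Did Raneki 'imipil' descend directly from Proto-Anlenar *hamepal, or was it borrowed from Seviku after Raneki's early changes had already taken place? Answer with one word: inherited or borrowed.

If inherited, *hamepal would pass through all of Raneki's changes:
Raneki: *hamepal
  hamepal → amepal   [h-loss]
  amepal (rule 2 does not apply)
  amepal → emepel   [vowel merger]
  emepel → imipil   [vowel merger]
  imipil (rule 5 does not apply)
  imipil (rule 6 does not apply)
  giving Raneki imipil.
If borrowed from Seviku 'hamepal' after the early changes, it would undergo only the recent ones:
  rule 4 (vowel merger): hamepal → hamipal
  rule 5 (nasal place assimilation): no change (hamipal)
  rule 6 (debuccalisation): no change (hamipal)
  ⇒ as a loan: hamipal
Raneki 'imipil' matches the inherited outcome exactly, so it is an inherited cognate, not a loan.

inherited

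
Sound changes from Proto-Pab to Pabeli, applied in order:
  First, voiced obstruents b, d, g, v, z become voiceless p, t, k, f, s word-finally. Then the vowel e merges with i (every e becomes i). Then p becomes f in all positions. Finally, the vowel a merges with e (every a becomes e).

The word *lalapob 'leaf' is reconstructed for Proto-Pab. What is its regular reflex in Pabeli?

lelefof

Pabeli: start from *lalapob.
  rule 1 (final devoicing): lalapob → lalapop
  rule 2: no change — lalapop
  rule 3 (unconditioned shift): lalapop → lalafof
  rule 4 (vowel merger): lalafof → lelefof
  ⇒ Pabeli lelefof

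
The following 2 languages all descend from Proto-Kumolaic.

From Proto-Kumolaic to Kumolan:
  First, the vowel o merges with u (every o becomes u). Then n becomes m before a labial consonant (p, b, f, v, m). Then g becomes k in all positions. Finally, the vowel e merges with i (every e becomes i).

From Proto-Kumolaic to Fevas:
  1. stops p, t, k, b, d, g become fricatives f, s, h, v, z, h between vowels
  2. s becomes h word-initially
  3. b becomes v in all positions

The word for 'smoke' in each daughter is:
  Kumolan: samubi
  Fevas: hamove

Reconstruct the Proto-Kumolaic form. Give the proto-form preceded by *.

*samobe

Position 6: Kumolan has i, Fevas has e. Fevas preserves e here (none of its changes turn any other segment into e), so the proto-segment is *e.
Position 5: Kumolan has b, Fevas has v. Kumolan preserves b here (none of its changes turn any other segment into b), so the proto-segment is *b.
Position 4: Kumolan has u, Fevas has o. Fevas preserves o here (none of its changes turn any other segment into o), so the proto-segment is *o.
This points to *samobe. Verify forward in each daughter:
Kumolan: start from *samobe.
  rule 1 (vowel merger): samobe → samube
  rule 2: no change — samube
  rule 3: no change — samube
  rule 4 (vowel merger): samube → samubi
  ⇒ Kumolan samubi
Fevas: *samobe
  samobe → samove   [intervocalic lenition]
  samove → hamove   [debuccalisation]
  hamove (rule 3 does not apply)
  giving Fevas hamove.
No other proto-form is consistent with every reflex, so the reconstruction is *samobe.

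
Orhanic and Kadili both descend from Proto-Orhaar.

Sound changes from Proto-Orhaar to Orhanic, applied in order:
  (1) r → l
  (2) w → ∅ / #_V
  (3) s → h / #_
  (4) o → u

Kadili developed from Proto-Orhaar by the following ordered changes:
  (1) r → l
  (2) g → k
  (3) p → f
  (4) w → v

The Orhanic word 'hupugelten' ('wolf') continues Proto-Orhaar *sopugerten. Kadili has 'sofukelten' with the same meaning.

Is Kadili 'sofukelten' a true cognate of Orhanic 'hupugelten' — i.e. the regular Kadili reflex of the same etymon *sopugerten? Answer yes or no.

Derive the expected Kadili reflex of *sopugerten:
Kadili: *sopugerten
  sopugerten → sopugelten   [unconditioned shift]
  sopugelten → sopukelten   [unconditioned shift]
  sopukelten → sofukelten   [unconditioned shift]
  sofukelten (rule 4 does not apply)
  giving Kadili sofukelten.
Kadili 'sofukelten' matches the regular reflex exactly, so the pair is cognate.

yes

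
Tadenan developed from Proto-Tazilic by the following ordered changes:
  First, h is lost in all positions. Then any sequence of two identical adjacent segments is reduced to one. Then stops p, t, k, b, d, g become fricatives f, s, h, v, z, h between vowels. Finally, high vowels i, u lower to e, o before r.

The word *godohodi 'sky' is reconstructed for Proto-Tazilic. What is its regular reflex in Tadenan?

gozozi

Tadenan: start from *godohodi.
  rule 1 (h-loss): godohodi → godoodi
  rule 2 (degemination): godoodi → gododi
  rule 3 (intervocalic lenition): gododi → gozozi
  rule 4: no change — gozozi
  ⇒ Tadenan gozozi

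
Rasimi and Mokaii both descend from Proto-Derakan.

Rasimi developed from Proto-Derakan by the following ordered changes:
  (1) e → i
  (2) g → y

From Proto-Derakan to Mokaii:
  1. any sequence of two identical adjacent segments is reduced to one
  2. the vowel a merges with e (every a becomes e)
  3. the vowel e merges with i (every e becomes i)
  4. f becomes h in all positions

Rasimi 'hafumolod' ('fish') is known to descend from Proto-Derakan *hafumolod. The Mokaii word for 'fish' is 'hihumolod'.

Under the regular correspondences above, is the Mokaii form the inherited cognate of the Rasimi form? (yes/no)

Derive the expected Mokaii reflex of *hafumolod:
Mokaii: start from *hafumolod.
  rule 1: no change — hafumolod
  rule 2 (vowel merger): hafumolod → hefumolod
  rule 3 (vowel merger): hefumolod → hifumolod
  rule 4 (unconditioned shift): hifumolod → hihumolod
  ⇒ Mokaii hihumolod
Mokaii 'hihumolod' matches the regular reflex exactly, so the pair is cognate.

yes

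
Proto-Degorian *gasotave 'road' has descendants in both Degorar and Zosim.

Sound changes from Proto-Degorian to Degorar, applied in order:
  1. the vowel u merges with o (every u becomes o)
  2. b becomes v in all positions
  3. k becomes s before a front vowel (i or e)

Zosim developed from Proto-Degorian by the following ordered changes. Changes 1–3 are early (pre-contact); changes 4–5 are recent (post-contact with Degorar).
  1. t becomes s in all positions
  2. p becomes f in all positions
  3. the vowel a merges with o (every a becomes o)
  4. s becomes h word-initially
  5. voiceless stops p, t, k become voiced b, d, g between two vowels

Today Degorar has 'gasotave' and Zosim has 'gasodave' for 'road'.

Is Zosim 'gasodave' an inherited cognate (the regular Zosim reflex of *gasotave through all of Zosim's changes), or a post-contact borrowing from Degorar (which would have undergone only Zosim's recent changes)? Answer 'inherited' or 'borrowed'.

If inherited, *gasotave would pass through all of Zosim's changes:
Zosim: start from *gasotave.
  rule 1 (unconditioned shift): gasotave → gasosave
  rule 2: no change — gasosave
  rule 3 (vowel merger): gasosave → gososove
  rule 4: no change — gososove
  rule 5: no change — gososove
  ⇒ Zosim gososove
If borrowed from Degorar 'gasotave' after the early changes, it would undergo only the recent ones:
  rule 4 (debuccalisation): no change (gasotave)
  rule 5 (intervocalic voicing): gasotave → gasodave
  ⇒ as a loan: gasodave
Zosim 'gasodave' matches the loan outcome 'gasodave', not the inherited 'gososove' — it skipped the early Zosim changes, so it was borrowed from Degorar.

borrowed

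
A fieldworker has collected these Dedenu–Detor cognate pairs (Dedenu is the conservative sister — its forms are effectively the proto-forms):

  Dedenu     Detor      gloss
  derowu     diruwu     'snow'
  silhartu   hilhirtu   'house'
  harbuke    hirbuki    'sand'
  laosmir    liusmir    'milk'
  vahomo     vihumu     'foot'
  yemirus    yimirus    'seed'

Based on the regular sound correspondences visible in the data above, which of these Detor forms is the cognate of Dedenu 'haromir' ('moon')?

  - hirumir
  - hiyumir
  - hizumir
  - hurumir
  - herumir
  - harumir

hirumir

silhartu ~ hilhirtu, harbuke ~ hirbuki — Dedenu a corresponds to Detor i after a consonant, before r.
vahomo ~ vihumu — Dedenu o corresponds to Detor u after a consonant, before a nasal.
Applying these to Dedenu 'haromir':
  haromir → hiromir   (a→i after a consonant, before r)
  hiromir → hirumir   (o→u after a consonant, before a nasal)
So the Detor cognate is 'hirumir'.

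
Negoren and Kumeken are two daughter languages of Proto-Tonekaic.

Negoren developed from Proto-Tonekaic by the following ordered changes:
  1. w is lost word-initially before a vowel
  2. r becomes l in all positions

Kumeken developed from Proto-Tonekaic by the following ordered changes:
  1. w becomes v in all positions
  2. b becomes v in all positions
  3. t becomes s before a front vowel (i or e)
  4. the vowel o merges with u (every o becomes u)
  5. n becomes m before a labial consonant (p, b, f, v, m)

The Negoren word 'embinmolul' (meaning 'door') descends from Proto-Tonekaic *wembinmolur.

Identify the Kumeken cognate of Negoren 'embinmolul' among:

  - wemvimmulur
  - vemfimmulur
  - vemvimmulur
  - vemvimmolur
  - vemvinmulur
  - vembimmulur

vemvimmulur

Kumeken: *wembinmolur > vembinmolur > vemvinmolur > vemvinmulur > vemvimmulur  (by unconditioned shift, unconditioned shift, vowel merger, nasal place assimilation)
The other candidates each miss or misapply at least one Kumeken change.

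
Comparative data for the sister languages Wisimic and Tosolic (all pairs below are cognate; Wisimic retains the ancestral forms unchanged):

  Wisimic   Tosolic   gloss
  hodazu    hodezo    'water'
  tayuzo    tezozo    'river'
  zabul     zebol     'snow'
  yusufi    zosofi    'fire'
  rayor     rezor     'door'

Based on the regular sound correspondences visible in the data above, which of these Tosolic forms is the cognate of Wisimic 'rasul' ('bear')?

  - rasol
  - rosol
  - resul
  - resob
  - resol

hodazu ~ hodezo, tayuzo ~ tezozo — Wisimic a corresponds to Tosolic e after a consonant, before a consonant other than r, m, n, p, b, f, v.
tayuzo ~ tezozo, zabul ~ zebol — Wisimic u corresponds to Tosolic o after a consonant, before a consonant other than r, m, n, p, b, f, v.
Applying these to Wisimic 'rasul':
  rasul → resul   (a→e after a consonant, before a consonant other than r, m, n, p, b, f, v)
  resul → resol   (u→o after a consonant, before a consonant other than r, m, n, p, b, f, v)
So the Tosolic cognate is 'resol'.

resol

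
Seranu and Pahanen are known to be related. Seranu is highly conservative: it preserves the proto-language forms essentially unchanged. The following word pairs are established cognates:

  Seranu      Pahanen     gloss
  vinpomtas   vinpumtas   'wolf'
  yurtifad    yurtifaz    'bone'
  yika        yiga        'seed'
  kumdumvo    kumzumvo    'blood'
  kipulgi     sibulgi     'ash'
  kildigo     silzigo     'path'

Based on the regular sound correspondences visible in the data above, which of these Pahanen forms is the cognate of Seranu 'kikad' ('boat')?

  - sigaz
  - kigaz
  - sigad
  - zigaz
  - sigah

sigaz

kipulgi ~ sibulgi, kildigo ~ silzigo — Seranu k corresponds to Pahanen s word-initially before a front vowel.
yika ~ yiga — Seranu k corresponds to Pahanen g between vowels (before a back vowel).
yurtifad ~ yurtifaz — Seranu d corresponds to Pahanen z word-finally.
Applying these to Seranu 'kikad':
  kikad → sikad   (k→s word-initially before a front vowel)
  sikad → sigad   (k→g between vowels (before a back vowel))
  sigad → sigaz   (d→z word-finally)
So the Pahanen cognate is 'sigaz'.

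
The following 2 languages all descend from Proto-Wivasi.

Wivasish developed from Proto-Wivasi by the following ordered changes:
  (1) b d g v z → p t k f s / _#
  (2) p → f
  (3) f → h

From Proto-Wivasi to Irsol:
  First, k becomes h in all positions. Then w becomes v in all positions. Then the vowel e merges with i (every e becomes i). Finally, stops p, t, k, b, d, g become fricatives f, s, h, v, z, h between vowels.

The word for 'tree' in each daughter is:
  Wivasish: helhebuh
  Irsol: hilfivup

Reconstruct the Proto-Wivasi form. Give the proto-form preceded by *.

Position 5: Wivasish has e, Irsol has i. Wivasish preserves e here (none of its changes turn any other segment into e), so the proto-segment is *e.
Position 8: Wivasish has h, Irsol has p. Irsol preserves p here (none of its changes turn any other segment into p), so the proto-segment is *p.
Position 6: Wivasish has b, Irsol has v. Wivasish preserves b here (none of its changes turn any other segment into b), so the proto-segment is *b.
This points to *helfebup. Verify forward in each daughter:
Wivasish: start from *helfebup.
  rule 1: no change — helfebup
  rule 2 (unconditioned shift): helfebup → helfebuf
  rule 3 (unconditioned shift): helfebuf → helhebuh
  ⇒ Wivasish helhebuh
Irsol: *helfebup
  helfebup (rule 1 does not apply)
  helfebup (rule 2 does not apply)
  helfebup → hilfibup   [vowel merger]
  hilfibup → hilfivup   [intervocalic lenition]
  giving Irsol hilfivup.
*helfebup is the unique common source.

*helfebup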